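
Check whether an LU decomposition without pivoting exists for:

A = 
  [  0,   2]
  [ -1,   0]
No.
A[1,1] = 0 but A[2,1] = -1 ≠ 0. Any LU with L unit lower triangular has (LU)[1,1] = U[1,1] and (LU)[2,1] = L[2,1]·U[1,1]; matching A forces U[1,1] = 0, which then forces (LU)[2,1] = 0 ≠ -1. A row swap (pivoting) is required.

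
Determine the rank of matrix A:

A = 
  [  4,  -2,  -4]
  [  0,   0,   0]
Row reduce:
(no row operations needed)
REF = 
  [  4,  -2,  -4]
  [  0,   0,   0]
Pivot columns: 1 → 1 pivot.

rank(A) = 1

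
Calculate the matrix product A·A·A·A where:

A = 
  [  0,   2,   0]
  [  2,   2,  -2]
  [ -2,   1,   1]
A² = A·A:
A²[1,1] = (0)(0) + (2)(2) + (0)(-2) = 4
A²[1,2] = (0)(2) + (2)(2) + (0)(1) = 4
A²[1,3] = (0)(0) + (2)(-2) + (0)(1) = -4
A²[2,1] = (2)(0) + (2)(2) + (-2)(-2) = 8
A²[2,2] = (2)(2) + (2)(2) + (-2)(1) = 6
A²[2,3] = (2)(0) + (2)(-2) + (-2)(1) = -6
A²[3,1] = (-2)(0) + (1)(2) + (1)(-2) = 0
A²[3,2] = (-2)(2) + (1)(2) + (1)(1) = -1
A²[3,3] = (-2)(0) + (1)(-2) + (1)(1) = -1
A² = 
  [  4,   4,  -4]
  [  8,   6,  -6]
  [  0,  -1,  -1]

A^3 = A^2·A:
A^3[1,1] = (4)(0) + (4)(2) + (-4)(-2) = 16
A^3[1,2] = (4)(2) + (4)(2) + (-4)(1) = 12
A^3[1,3] = (4)(0) + (4)(-2) + (-4)(1) = -12
A^3[2,1] = (8)(0) + (6)(2) + (-6)(-2) = 24
A^3[2,2] = (8)(2) + (6)(2) + (-6)(1) = 22
A^3[2,3] = (8)(0) + (6)(-2) + (-6)(1) = -18
A^3[3,1] = (0)(0) + (-1)(2) + (-1)(-2) = 0
A^3[3,2] = (0)(2) + (-1)(2) + (-1)(1) = -3
A^3[3,3] = (0)(0) + (-1)(-2) + (-1)(1) = 1
A^3 = 
  [ 16,  12, -12]
  [ 24,  22, -18]
  [  0,  -3,   1]

A^4 = A^3·A:
A^4[1,1] = (16)(0) + (12)(2) + (-12)(-2) = 48
A^4[1,2] = (16)(2) + (12)(2) + (-12)(1) = 44
A^4[1,3] = (16)(0) + (12)(-2) + (-12)(1) = -36
A^4[2,1] = (24)(0) + (22)(2) + (-18)(-2) = 80
A^4[2,2] = (24)(2) + (22)(2) + (-18)(1) = 74
A^4[2,3] = (24)(0) + (22)(-2) + (-18)(1) = -62
A^4[3,1] = (0)(0) + (-3)(2) + (1)(-2) = -8
A^4[3,2] = (0)(2) + (-3)(2) + (1)(1) = -5
A^4[3,3] = (0)(0) + (-3)(-2) + (1)(1) = 7
A^4 = 
  [ 48,  44, -36]
  [ 80,  74, -62]
  [ -8,  -5,   7]

Therefore
A^4 = 
  [ 48,  44, -36]
  [ 80,  74, -62]
  [ -8,  -5,   7]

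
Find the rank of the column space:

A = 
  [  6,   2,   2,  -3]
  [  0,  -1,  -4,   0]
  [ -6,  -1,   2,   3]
Row reduce:
R3 → R3 + (1)·R1
R3 → R3 + (1)·R2
REF = 
  [  6,   2,   2,  -3]
  [  0,  -1,  -4,   0]
  [  0,   0,   0,   0]
Pivot columns: 1, 2 → 2 pivots.
dim(Col(A)) = number of pivot columns = 2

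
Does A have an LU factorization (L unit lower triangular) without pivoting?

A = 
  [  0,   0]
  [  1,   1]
No.
A[1,1] = 0 but A[2,1] = 1 ≠ 0. Any LU with L unit lower triangular has (LU)[1,1] = U[1,1] and (LU)[2,1] = L[2,1]·U[1,1]; matching A forces U[1,1] = 0, which then forces (LU)[2,1] = 0 ≠ 1. A row swap (pivoting) is required.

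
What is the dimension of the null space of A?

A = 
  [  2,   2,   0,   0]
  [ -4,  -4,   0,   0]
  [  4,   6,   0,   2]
nullity(A) = 2

Row reduce:
R2 → R2 + (2)·R1
R3 → R3 - (2)·R1
Swap R2 ↔ R3
REF = 
  [  2,   2,   0,   0]
  [  0,   2,   0,   2]
  [  0,   0,   0,   0]
Pivot columns: 1, 2 → 2 pivots.
rank(A) = 2, so nullity(A) = 4 - 2 = 2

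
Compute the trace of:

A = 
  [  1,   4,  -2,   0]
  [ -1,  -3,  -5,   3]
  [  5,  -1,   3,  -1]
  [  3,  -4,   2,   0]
1

tr(A) = 1 + -3 + 3 + 0 = 1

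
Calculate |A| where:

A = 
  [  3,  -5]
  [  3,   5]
For a 2×2 matrix, det = ad - bc = (3)(5) - (-5)(3) = 30

det(A) = 30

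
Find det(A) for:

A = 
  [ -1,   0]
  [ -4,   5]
For a 2×2 matrix, det = ad - bc = (-1)(5) - (0)(-4) = -5

det(A) = -5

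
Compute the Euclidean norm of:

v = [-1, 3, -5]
5.916

||v||₂ = √((-1)² + (3)² + (-5)²) = √35 = 5.916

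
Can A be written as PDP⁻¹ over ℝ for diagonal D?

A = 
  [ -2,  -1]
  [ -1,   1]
Yes

tr(A) = -1, det(A) = -3
Characteristic polynomial: λ² - tr(A)λ + det(A) = λ² + λ - 3
λ² + λ - 3 = 0  ⇒  λ = (-1 ± √((1)² - 4·(-3)))/2 = (-1 ± √(13))/2
  = (-1 + √13)/2,  (-1 - √13)/2
Eigenvalues: (-1 + √13)/2, (-1 - √13)/2  (≈ 1.303, -2.303)
The two irrational eigenvalues are distinct (simple), so each has alg. mult. = geom. mult. = 1.
Sum of geometric multiplicities equals n, so A has n independent eigenvectors.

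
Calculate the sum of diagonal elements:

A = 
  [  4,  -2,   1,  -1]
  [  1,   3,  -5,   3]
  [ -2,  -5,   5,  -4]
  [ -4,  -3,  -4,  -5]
7

tr(A) = 4 + 3 + 5 + -5 = 7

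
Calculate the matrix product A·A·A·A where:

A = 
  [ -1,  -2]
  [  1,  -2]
A^4 = 
  [-17,   6]
  [ -3, -14]

A² = A·A:
A²[1,1] = (-1)(-1) + (-2)(1) = -1
A²[1,2] = (-1)(-2) + (-2)(-2) = 6
A²[2,1] = (1)(-1) + (-2)(1) = -3
A²[2,2] = (1)(-2) + (-2)(-2) = 2
A² = 
  [ -1,   6]
  [ -3,   2]

A^3 = A^2·A:
A^3[1,1] = (-1)(-1) + (6)(1) = 7
A^3[1,2] = (-1)(-2) + (6)(-2) = -10
A^3[2,1] = (-3)(-1) + (2)(1) = 5
A^3[2,2] = (-3)(-2) + (2)(-2) = 2
A^3 = 
  [  7, -10]
  [  5,   2]

A^4 = A^3·A:
A^4[1,1] = (7)(-1) + (-10)(1) = -17
A^4[1,2] = (7)(-2) + (-10)(-2) = 6
A^4[2,1] = (5)(-1) + (2)(1) = -3
A^4[2,2] = (5)(-2) + (2)(-2) = -14
A^4 = 
  [-17,   6]
  [ -3, -14]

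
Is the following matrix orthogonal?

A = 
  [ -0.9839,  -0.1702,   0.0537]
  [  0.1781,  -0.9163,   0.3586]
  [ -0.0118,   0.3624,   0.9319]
Yes

AᵀA = 
  [  0.9999,   0,   0]
  [  0,   0.9999,   0]
  [  0,   0,   0.9999]
≈ I (equal to I up to the 4-dp rounding of the entries)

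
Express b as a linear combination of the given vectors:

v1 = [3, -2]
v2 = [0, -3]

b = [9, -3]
c1 = 3, c2 = -1

b = 3·v1 + -1·v2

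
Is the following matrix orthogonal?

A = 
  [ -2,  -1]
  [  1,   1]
No

AᵀA = 
  [  5,   3]
  [  3,   2]
≠ I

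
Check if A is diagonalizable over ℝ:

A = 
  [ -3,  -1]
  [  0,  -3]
No

tr(A) = -6, det(A) = 9
Characteristic polynomial: λ² - tr(A)λ + det(A) = λ² + 6λ + 9
λ² + 6λ + 9 = (λ + 3)²
Eigenvalues: -3, -3
λ=-3: alg. mult. = 2, geom. mult. = 2 - rank(A - (-3)I) = 2 - 1 = 1
Sum of geometric multiplicities = 1 < n = 2, so there aren't enough independent eigenvectors.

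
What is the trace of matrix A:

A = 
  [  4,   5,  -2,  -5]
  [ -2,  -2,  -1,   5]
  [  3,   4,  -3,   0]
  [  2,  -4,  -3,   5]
4

tr(A) = 4 + -2 + -3 + 5 = 4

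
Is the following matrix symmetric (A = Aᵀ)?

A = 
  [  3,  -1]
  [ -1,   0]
Yes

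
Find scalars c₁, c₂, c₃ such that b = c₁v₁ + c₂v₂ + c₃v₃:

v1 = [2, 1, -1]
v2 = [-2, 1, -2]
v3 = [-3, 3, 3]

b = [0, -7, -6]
c1 = -2, c2 = 1, c3 = -2

b = -2·v1 + 1·v2 + -2·v3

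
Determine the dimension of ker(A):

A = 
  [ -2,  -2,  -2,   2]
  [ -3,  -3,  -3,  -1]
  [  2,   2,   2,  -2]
nullity(A) = 2

Row reduce:
R2 → R2 - (3/2)·R1
R3 → R3 + (1)·R1
REF = 
  [ -2,  -2,  -2,   2]
  [  0,   0,   0,  -4]
  [  0,   0,   0,   0]
Pivot columns: 1, 4 → 2 pivots.
rank(A) = 2, so nullity(A) = 4 - 2 = 2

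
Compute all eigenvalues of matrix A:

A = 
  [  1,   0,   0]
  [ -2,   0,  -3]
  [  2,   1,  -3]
Characteristic polynomial: det(λI - A) = λ³ + 2λ² - 3
Testing integer divisors of the constant term: p(1) = 0, so (λ - 1) is a factor:
p(λ) = (λ - 1)(λ² + 3λ + 3)
λ² + 3λ + 3 = 0  ⇒  λ = (-3 ± √((3)² - 4·(3)))/2 = (-3 ± √(-3))/2
  = (-3 + i√3)/2,  (-3 - i√3)/2

λ = 1, (-3 + i√3)/2, (-3 - i√3)/2  (≈ 1, -1.5 + 0.866i, -1.5 - 0.866i)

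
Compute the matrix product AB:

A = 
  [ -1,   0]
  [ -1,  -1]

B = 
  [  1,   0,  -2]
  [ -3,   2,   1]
AB = 
  [ -1,   0,   2]
  [  2,  -2,   1]

A is 2×2 and B is 2×3, so AB is 2×3. Each entry is (row of A)·(column of B):
AB[1,1] = (-1)(1) + (0)(-3) = -1
AB[1,2] = (-1)(0) + (0)(2) = 0
AB[1,3] = (-1)(-2) + (0)(1) = 2
AB[2,1] = (-1)(1) + (-1)(-3) = 2
AB[2,2] = (-1)(0) + (-1)(2) = -2
AB[2,3] = (-1)(-2) + (-1)(1) = 1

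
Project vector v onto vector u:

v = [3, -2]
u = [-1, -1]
v·u = (3)(-1) + (-2)(-1) = -1
u·u = (-1)² + (-1)² = 2
proj_u(v) = (v·u / u·u) × u = (-1/2) × u

proj_u(v) = [1/2, 1/2]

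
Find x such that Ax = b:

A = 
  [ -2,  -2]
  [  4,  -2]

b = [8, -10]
Row reduce the augmented matrix [A|b]:
R2 → R2 + (2)·R1
REF = 
  [ -2,  -2,   8]
  [  0,  -6,   6]

Back-substitution:
x₂ = 6 / (-6) = -1
x₁ = (8 - (-2)(-1)) / (-2) = -3

x = [-3, -1]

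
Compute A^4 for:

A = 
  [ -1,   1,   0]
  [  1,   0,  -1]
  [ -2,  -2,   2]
A^4 = 
  [  7,   1,  -6]
  [ 13,  20, -19]
  [-38, -50,  52]

A² = A·A:
A²[1,1] = (-1)(-1) + (1)(1) + (0)(-2) = 2
A²[1,2] = (-1)(1) + (1)(0) + (0)(-2) = -1
A²[1,3] = (-1)(0) + (1)(-1) + (0)(2) = -1
A²[2,1] = (1)(-1) + (0)(1) + (-1)(-2) = 1
A²[2,2] = (1)(1) + (0)(0) + (-1)(-2) = 3
A²[2,3] = (1)(0) + (0)(-1) + (-1)(2) = -2
A²[3,1] = (-2)(-1) + (-2)(1) + (2)(-2) = -4
A²[3,2] = (-2)(1) + (-2)(0) + (2)(-2) = -6
A²[3,3] = (-2)(0) + (-2)(-1) + (2)(2) = 6
A² = 
  [  2,  -1,  -1]
  [  1,   3,  -2]
  [ -4,  -6,   6]

A^3 = A^2·A:
A^3[1,1] = (2)(-1) + (-1)(1) + (-1)(-2) = -1
A^3[1,2] = (2)(1) + (-1)(0) + (-1)(-2) = 4
A^3[1,3] = (2)(0) + (-1)(-1) + (-1)(2) = -1
A^3[2,1] = (1)(-1) + (3)(1) + (-2)(-2) = 6
A^3[2,2] = (1)(1) + (3)(0) + (-2)(-2) = 5
A^3[2,3] = (1)(0) + (3)(-1) + (-2)(2) = -7
A^3[3,1] = (-4)(-1) + (-6)(1) + (6)(-2) = -14
A^3[3,2] = (-4)(1) + (-6)(0) + (6)(-2) = -16
A^3[3,3] = (-4)(0) + (-6)(-1) + (6)(2) = 18
A^3 = 
  [ -1,   4,  -1]
  [  6,   5,  -7]
  [-14, -16,  18]

A^4 = A^3·A:
A^4[1,1] = (-1)(-1) + (4)(1) + (-1)(-2) = 7
A^4[1,2] = (-1)(1) + (4)(0) + (-1)(-2) = 1
A^4[1,3] = (-1)(0) + (4)(-1) + (-1)(2) = -6
A^4[2,1] = (6)(-1) + (5)(1) + (-7)(-2) = 13
A^4[2,2] = (6)(1) + (5)(0) + (-7)(-2) = 20
A^4[2,3] = (6)(0) + (5)(-1) + (-7)(2) = -19
A^4[3,1] = (-14)(-1) + (-16)(1) + (18)(-2) = -38
A^4[3,2] = (-14)(1) + (-16)(0) + (18)(-2) = -50
A^4[3,3] = (-14)(0) + (-16)(-1) + (18)(2) = 52
A^4 = 
  [  7,   1,  -6]
  [ 13,  20, -19]
  [-38, -50,  52]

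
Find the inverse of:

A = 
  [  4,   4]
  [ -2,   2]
det(A) = (4)(2) - (4)(-2) = 16
For a 2×2 matrix, A⁻¹ = (1/det(A)) · [[d, -b], [-c, a]]
    = (1/16) · [[2, -4], [2, 4]]

A⁻¹ = 
  [ 1/8, -1/4]
  [ 1/8,  1/4]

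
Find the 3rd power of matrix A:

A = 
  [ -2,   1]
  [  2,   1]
A^3 = 
  [-14,   5]
  [ 10,   1]

A² = A·A:
A²[1,1] = (-2)(-2) + (1)(2) = 6
A²[1,2] = (-2)(1) + (1)(1) = -1
A²[2,1] = (2)(-2) + (1)(2) = -2
A²[2,2] = (2)(1) + (1)(1) = 3
A² = 
  [  6,  -1]
  [ -2,   3]

A^3 = A^2·A:
A^3[1,1] = (6)(-2) + (-1)(2) = -14
A^3[1,2] = (6)(1) + (-1)(1) = 5
A^3[2,1] = (-2)(-2) + (3)(2) = 10
A^3[2,2] = (-2)(1) + (3)(1) = 1
A^3 = 
  [-14,   5]
  [ 10,   1]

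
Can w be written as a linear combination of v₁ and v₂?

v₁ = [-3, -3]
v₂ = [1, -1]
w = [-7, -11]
Yes

Form the augmented matrix and row-reduce:
[v₁|v₂|w] = 
  [ -3,   1,  -7]
  [ -3,  -1, -11]
R2 → R2 - (1)·R1
REF = 
  [ -3,   1,  -7]
  [  0,  -2,  -4]

No row of the form [0 0 | nonzero], so the system is consistent. Back-substitution gives c₁ = 3, c₂ = 2: w = (3)·v₁ + (2)·v₂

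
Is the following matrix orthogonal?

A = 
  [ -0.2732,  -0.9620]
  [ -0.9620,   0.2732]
Yes

AᵀA = 
  [  1.0001,   0]
  [  0,   1.0001]
≈ I (equal to I up to the 4-dp rounding of the entries)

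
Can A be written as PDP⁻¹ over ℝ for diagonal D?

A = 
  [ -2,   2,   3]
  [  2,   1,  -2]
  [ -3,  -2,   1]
No

Characteristic polynomial: det(λI - A) = λ³ - 2λ - 11
By the rational root theorem any rational root is an integer dividing 11; none of those is a root, so p(λ) has no rational roots and hence (being an irreducible cubic) no repeated roots.
Discriminant of the cubic: Δ = -3235
Δ < 0 ⇒ one real eigenvalue and a complex-conjugate pair: λ ≈ 2.522, -1.261 + 1.665i, -1.261 - 1.665i
Has complex eigenvalues (not diagonalizable over ℝ).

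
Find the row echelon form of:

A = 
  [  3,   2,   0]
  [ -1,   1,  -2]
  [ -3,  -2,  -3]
Row operations:
R2 → R2 + (1/3)·R1
R3 → R3 + (1)·R1

Resulting echelon form:
REF = 
  [  3,   2,   0]
  [  0, 5/3,  -2]
  [  0,   0,  -3]

Rank = 3 (number of non-zero pivot rows).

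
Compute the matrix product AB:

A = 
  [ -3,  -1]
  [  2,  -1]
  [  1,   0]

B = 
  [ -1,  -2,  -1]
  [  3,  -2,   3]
AB = 
  [  0,   8,   0]
  [ -5,  -2,  -5]
  [ -1,  -2,  -1]

A is 3×2 and B is 2×3, so AB is 3×3. Each entry is (row of A)·(column of B):
AB[1,1] = (-3)(-1) + (-1)(3) = 0
AB[1,2] = (-3)(-2) + (-1)(-2) = 8
AB[1,3] = (-3)(-1) + (-1)(3) = 0
AB[2,1] = (2)(-1) + (-1)(3) = -5
AB[2,2] = (2)(-2) + (-1)(-2) = -2
AB[2,3] = (2)(-1) + (-1)(3) = -5
AB[3,1] = (1)(-1) + (0)(3) = -1
AB[3,2] = (1)(-2) + (0)(-2) = -2
AB[3,3] = (1)(-1) + (0)(3) = -1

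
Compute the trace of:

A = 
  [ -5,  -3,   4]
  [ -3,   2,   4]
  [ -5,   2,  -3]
-6

tr(A) = -5 + 2 + -3 = -6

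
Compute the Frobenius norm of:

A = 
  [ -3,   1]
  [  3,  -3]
||A||_F = 5.292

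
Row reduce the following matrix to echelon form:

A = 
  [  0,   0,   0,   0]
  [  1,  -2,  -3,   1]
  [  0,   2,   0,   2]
Row operations:
Swap R1 ↔ R2
Swap R2 ↔ R3

Resulting echelon form:
REF = 
  [  1,  -2,  -3,   1]
  [  0,   2,   0,   2]
  [  0,   0,   0,   0]

Rank = 2 (number of non-zero pivot rows).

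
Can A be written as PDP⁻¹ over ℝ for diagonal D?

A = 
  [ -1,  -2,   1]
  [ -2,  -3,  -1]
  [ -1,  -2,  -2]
Yes

Characteristic polynomial: det(λI - A) = λ³ + 6λ² + 6λ - 3
By the rational root theorem any rational root is an integer dividing 3; none of those is a root, so p(λ) has no rational roots and hence (being an irreducible cubic) no repeated roots.
Discriminant of the cubic: Δ = 837
Δ > 0 ⇒ three distinct real eigenvalues: λ ≈ -4.529, -1.833, 0.3615
Three distinct real eigenvalues, so A has 3 independent eigenvectors.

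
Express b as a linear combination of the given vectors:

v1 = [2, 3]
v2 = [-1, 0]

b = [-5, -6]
c1 = -2, c2 = 1

b = -2·v1 + 1·v2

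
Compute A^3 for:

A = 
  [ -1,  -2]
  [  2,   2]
A^3 = 
  [ -1,   2]
  [ -2,  -4]

A² = A·A:
A²[1,1] = (-1)(-1) + (-2)(2) = -3
A²[1,2] = (-1)(-2) + (-2)(2) = -2
A²[2,1] = (2)(-1) + (2)(2) = 2
A²[2,2] = (2)(-2) + (2)(2) = 0
A² = 
  [ -3,  -2]
  [  2,   0]

A^3 = A^2·A:
A^3[1,1] = (-3)(-1) + (-2)(2) = -1
A^3[1,2] = (-3)(-2) + (-2)(2) = 2
A^3[2,1] = (2)(-1) + (0)(2) = -2
A^3[2,2] = (2)(-2) + (0)(2) = -4
A^3 = 
  [ -1,   2]
  [ -2,  -4]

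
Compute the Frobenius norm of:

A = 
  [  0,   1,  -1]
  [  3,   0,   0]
||A||_F = 3.317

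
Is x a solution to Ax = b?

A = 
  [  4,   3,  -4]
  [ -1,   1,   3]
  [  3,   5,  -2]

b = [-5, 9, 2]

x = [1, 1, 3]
Yes

Ax = [-5, 9, 2] = b ✓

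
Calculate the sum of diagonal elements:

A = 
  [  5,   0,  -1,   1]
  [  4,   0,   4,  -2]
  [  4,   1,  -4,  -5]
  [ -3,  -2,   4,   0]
1

tr(A) = 5 + 0 + -4 + 0 = 1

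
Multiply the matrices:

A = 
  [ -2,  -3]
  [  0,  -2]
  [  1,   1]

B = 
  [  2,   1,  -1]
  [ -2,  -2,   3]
A is 3×2 and B is 2×3, so AB is 3×3. Each entry is (row of A)·(column of B):
AB[1,1] = (-2)(2) + (-3)(-2) = 2
AB[1,2] = (-2)(1) + (-3)(-2) = 4
AB[1,3] = (-2)(-1) + (-3)(3) = -7
AB[2,1] = (0)(2) + (-2)(-2) = 4
AB[2,2] = (0)(1) + (-2)(-2) = 4
AB[2,3] = (0)(-1) + (-2)(3) = -6
AB[3,1] = (1)(2) + (1)(-2) = 0
AB[3,2] = (1)(1) + (1)(-2) = -1
AB[3,3] = (1)(-1) + (1)(3) = 2

AB = 
  [  2,   4,  -7]
  [  4,   4,  -6]
  [  0,  -1,   2]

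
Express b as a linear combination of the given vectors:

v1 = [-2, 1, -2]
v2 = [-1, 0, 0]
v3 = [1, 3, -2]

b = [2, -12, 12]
c1 = -3, c2 = 1, c3 = -3

b = -3·v1 + 1·v2 + -3·v3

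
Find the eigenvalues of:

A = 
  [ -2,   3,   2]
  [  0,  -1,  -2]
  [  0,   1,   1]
λ = -2, i, -i  (≈ -2, 0 + 1i, 0 - 1i)

Characteristic polynomial: det(λI - A) = λ³ + 2λ² + λ + 2
Testing integer divisors of the constant term: p(-2) = 0, so (λ + 2) is a factor:
p(λ) = (λ + 2)(λ² + 1)
λ² + 1 = 0  ⇒  λ = (0 ± √((0)² - 4·(1)))/2 = (0 ± √(-4))/2
  = i,  -i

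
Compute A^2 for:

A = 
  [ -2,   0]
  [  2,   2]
A² = A·A:
A²[1,1] = (-2)(-2) + (0)(2) = 4
A²[1,2] = (-2)(0) + (0)(2) = 0
A²[2,1] = (2)(-2) + (2)(2) = 0
A²[2,2] = (2)(0) + (2)(2) = 4
A² = 
  [  4,   0]
  [  0,   4]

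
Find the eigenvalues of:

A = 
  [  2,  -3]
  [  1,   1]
tr(A) = 3, det(A) = 5
Characteristic polynomial: λ² - tr(A)λ + det(A) = λ² - 3λ + 5
λ² - 3λ + 5 = 0  ⇒  λ = (3 ± √((-3)² - 4·(5)))/2 = (3 ± √(-11))/2
  = (3 + i√11)/2,  (3 - i√11)/2

λ = (3 + i√11)/2, (3 - i√11)/2  (≈ 1.5 + 1.658i, 1.5 - 1.658i)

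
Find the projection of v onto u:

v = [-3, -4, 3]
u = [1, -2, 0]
v·u = (-3)(1) + (-4)(-2) + (3)(0) = 5
u·u = (1)² + (-2)² + (0)² = 5
proj_u(v) = (v·u / u·u) × u = (5/5) × u = (1) × u

proj_u(v) = [1, -2, 0]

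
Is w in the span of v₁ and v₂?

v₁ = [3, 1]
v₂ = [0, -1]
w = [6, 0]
Yes

Form the augmented matrix and row-reduce:
[v₁|v₂|w] = 
  [  3,   0,   6]
  [  1,  -1,   0]
R2 → R2 - (1/3)·R1
REF = 
  [  3,   0,   6]
  [  0,  -1,  -2]

No row of the form [0 0 | nonzero], so the system is consistent. Back-substitution gives c₁ = 2, c₂ = 2: w = (2)·v₁ + (2)·v₂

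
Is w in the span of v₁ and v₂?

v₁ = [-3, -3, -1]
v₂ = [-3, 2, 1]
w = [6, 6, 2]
Yes

Form the augmented matrix and row-reduce:
[v₁|v₂|w] = 
  [ -3,  -3,   6]
  [ -3,   2,   6]
  [ -1,   1,   2]
R2 → R2 - (1)·R1
R3 → R3 - (1/3)·R1
R3 → R3 - (2/5)·R2
REF = 
  [ -3,  -3,   6]
  [  0,   5,   0]
  [  0,   0,   0]

No row of the form [0 0 | nonzero], so the system is consistent. Back-substitution gives c₁ = -2, c₂ = 0: w = (-2)·v₁ + (0)·v₂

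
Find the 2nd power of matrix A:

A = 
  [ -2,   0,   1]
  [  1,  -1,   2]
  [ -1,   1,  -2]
A² = A·A:
A²[1,1] = (-2)(-2) + (0)(1) + (1)(-1) = 3
A²[1,2] = (-2)(0) + (0)(-1) + (1)(1) = 1
A²[1,3] = (-2)(1) + (0)(2) + (1)(-2) = -4
A²[2,1] = (1)(-2) + (-1)(1) + (2)(-1) = -5
A²[2,2] = (1)(0) + (-1)(-1) + (2)(1) = 3
A²[2,3] = (1)(1) + (-1)(2) + (2)(-2) = -5
A²[3,1] = (-1)(-2) + (1)(1) + (-2)(-1) = 5
A²[3,2] = (-1)(0) + (1)(-1) + (-2)(1) = -3
A²[3,3] = (-1)(1) + (1)(2) + (-2)(-2) = 5
A² = 
  [  3,   1,  -4]
  [ -5,   3,  -5]
  [  5,  -3,   5]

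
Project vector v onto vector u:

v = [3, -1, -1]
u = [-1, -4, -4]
proj_u(v) = [-5/33, -20/33, -20/33]

v·u = (3)(-1) + (-1)(-4) + (-1)(-4) = 5
u·u = (-1)² + (-4)² + (-4)² = 33
proj_u(v) = (v·u / u·u) × u = (5/33) × u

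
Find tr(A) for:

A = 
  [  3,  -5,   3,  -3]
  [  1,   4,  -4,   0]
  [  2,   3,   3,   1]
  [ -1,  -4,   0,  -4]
6

tr(A) = 3 + 4 + 3 + -4 = 6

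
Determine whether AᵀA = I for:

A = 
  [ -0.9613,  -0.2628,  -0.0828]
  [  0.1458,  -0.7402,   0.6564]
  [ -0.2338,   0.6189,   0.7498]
Yes

AᵀA = 
  [  1,   0,   0]
  [  0,   1,  -0.0001]
  [  0,  -0.0001,   0.9999]
≈ I (equal to I up to the 4-dp rounding of the entries)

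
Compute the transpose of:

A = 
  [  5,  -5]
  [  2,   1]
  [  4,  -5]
Aᵀ = 
  [  5,   2,   4]
  [ -5,   1,  -5]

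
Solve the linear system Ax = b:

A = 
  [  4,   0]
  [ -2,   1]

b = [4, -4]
x = [1, -2]

Row reduce the augmented matrix [A|b]:
R2 → R2 + (1/2)·R1
REF = 
  [  4,   0,   4]
  [  0,   1,  -2]

Back-substitution:
x₂ = (-2) / 1 = -2
x₁ = (4 - (0)(-2)) / 4 = 1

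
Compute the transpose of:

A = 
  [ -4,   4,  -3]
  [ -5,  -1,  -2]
Aᵀ = 
  [ -4,  -5]
  [  4,  -1]
  [ -3,  -2]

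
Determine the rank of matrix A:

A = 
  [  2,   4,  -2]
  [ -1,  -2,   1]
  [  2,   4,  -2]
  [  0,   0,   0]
Row reduce:
R2 → R2 + (1/2)·R1
R3 → R3 - (1)·R1
REF = 
  [  2,   4,  -2]
  [  0,   0,   0]
  [  0,   0,   0]
  [  0,   0,   0]
Pivot columns: 1 → 1 pivot.

rank(A) = 1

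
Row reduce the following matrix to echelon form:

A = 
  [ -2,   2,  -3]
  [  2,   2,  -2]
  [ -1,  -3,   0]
Row operations:
R2 → R2 + (1)·R1
R3 → R3 - (1/2)·R1
R3 → R3 + (1)·R2

Resulting echelon form:
REF = 
  [  -2,    2,   -3]
  [   0,    4,   -5]
  [   0,    0, -7/2]

Rank = 3 (number of non-zero pivot rows).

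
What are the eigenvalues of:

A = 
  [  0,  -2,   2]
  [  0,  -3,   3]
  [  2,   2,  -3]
λ = 0, -3 + √10, -3 - √10  (≈ 0, 0.1623, -6.162)

Characteristic polynomial: det(λI - A) = λ³ + 6λ² - λ
The constant term is 0, so λ = 0 is a root: p(λ) = λ(λ² + 6λ - 1)
λ² + 6λ - 1 = 0  ⇒  λ = (-6 ± √((6)² - 4·(-1)))/2 = (-6 ± √(40))/2
  = -3 + √10,  -3 - √10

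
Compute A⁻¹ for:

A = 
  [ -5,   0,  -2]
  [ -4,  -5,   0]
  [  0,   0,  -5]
det(A) = (-5)·((-5)(-5) - (0)(0)) - (0)·((-4)(-5) - (0)(0)) + (-2)·((-4)(0) - (-5)(0))
  = (-5)(25) - (0)(20) + (-2)(0)
  = -125
det(A) = -125 ≠ 0, so A is invertible.

Cofactors Cᵢⱼ = (-1)ⁱ⁺ʲ·Mᵢⱼ:
C = 
  [ 25, -20,   0]
  [  0,  25,   0]
  [-10,   8,  25]

adj(A) = Cᵀ:
adj(A) = 
  [ 25,   0, -10]
  [-20,  25,   8]
  [  0,   0,  25]

A⁻¹ = (-1/125) · adj(A):
A⁻¹ = 
  [  -1/5,      0,   2/25]
  [  4/25,   -1/5, -8/125]
  [     0,      0,   -1/5]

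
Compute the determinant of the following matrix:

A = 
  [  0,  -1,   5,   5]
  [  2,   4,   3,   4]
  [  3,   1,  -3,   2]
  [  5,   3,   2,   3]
381

Cofactor expansion along row 1: det(A) = a₁₁M₁₁ - a₁₂M₁₂ + a₁₃M₁₃ - a₁₄M₁₄

M₁₁ = det[[4, 3, 4]; [1, -3, 2]; [3, 2, 3]]
  = (4)·((-3)(3) - (2)(2)) - (3)·((1)(3) - (2)(3)) + (4)·((1)(2) - (-3)(3))
  = (4)(-13) - (3)(-3) + (4)(11)
  = 1
M₁₂ = det[[2, 3, 4]; [3, -3, 2]; [5, 2, 3]]
  = (2)·((-3)(3) - (2)(2)) - (3)·((3)(3) - (2)(5)) + (4)·((3)(2) - (-3)(5))
  = (2)(-13) - (3)(-1) + (4)(21)
  = 61
M₁₃ = det[[2, 4, 4]; [3, 1, 2]; [5, 3, 3]]
  = (2)·((1)(3) - (2)(3)) - (4)·((3)(3) - (2)(5)) + (4)·((3)(3) - (1)(5))
  = (2)(-3) - (4)(-1) + (4)(4)
  = 14
M₁₄ = det[[2, 4, 3]; [3, 1, -3]; [5, 3, 2]]
  = (2)·((1)(2) - (-3)(3)) - (4)·((3)(2) - (-3)(5)) + (3)·((3)(3) - (1)(5))
  = (2)(11) - (4)(21) + (3)(4)
  = -50

det(A) = (0)(1) - (-1)(61) + (5)(14) - (5)(-50) = 381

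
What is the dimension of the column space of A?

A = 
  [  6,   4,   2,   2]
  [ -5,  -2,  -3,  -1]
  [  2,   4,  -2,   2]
dim(Col(A)) = 2

Row reduce:
R2 → R2 + (5/6)·R1
R3 → R3 - (1/3)·R1
R3 → R3 - (2)·R2
REF = 
  [   6,    4,    2,    2]
  [   0,  4/3, -4/3,  2/3]
  [   0,    0,    0,    0]
Pivot columns: 1, 2 → 2 pivots.
dim(Col(A)) = number of pivot columns = 2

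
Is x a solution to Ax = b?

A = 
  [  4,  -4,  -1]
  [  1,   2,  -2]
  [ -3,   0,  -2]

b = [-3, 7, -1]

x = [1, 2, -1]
Yes

Ax = [-3, 7, -1] = b ✓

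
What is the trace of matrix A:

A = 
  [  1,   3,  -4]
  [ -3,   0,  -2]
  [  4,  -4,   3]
4

tr(A) = 1 + 0 + 3 = 4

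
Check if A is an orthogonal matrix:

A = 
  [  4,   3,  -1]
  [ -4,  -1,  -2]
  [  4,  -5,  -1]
No

AᵀA = 
  [ 48,  -4,   0]
  [ -4,  35,   4]
  [  0,   4,   6]
≠ I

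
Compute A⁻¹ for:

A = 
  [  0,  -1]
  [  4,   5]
det(A) = (0)(5) - (-1)(4) = 4
For a 2×2 matrix, A⁻¹ = (1/det(A)) · [[d, -b], [-c, a]]
    = (1/4) · [[5, 1], [-4, 0]]

A⁻¹ = 
  [5/4, 1/4]
  [ -1,   0]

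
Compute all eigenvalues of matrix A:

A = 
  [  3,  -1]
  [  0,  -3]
λ = 3, -3

tr(A) = 0, det(A) = -9
Characteristic polynomial: λ² - tr(A)λ + det(A) = λ² - 9
λ² - 9 = (λ + 3)(λ - 3)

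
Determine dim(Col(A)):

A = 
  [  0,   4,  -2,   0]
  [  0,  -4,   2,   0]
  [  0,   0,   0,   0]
Row reduce:
R2 → R2 + (1)·R1
REF = 
  [  0,   4,  -2,   0]
  [  0,   0,   0,   0]
  [  0,   0,   0,   0]
Pivot columns: 2 → 1 pivot.
dim(Col(A)) = number of pivot columns = 1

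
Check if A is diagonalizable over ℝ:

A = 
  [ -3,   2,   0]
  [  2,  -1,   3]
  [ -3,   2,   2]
Yes

Characteristic polynomial: det(λI - A) = λ³ + 2λ² - 15λ + 2
By the rational root theorem any rational root is an integer dividing 2; none of those is a root, so p(λ) has no rational roots and hence (being an irreducible cubic) no repeated roots.
Discriminant of the cubic: Δ = 13148
Δ > 0 ⇒ three distinct real eigenvalues: λ ≈ -5.049, 0.136, 2.913
Three distinct real eigenvalues, so A has 3 independent eigenvectors.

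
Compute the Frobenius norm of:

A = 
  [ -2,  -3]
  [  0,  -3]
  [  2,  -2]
||A||_F = 5.477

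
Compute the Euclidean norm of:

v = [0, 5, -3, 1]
5.916

||v||₂ = √((0)² + (5)² + (-3)² + (1)²) = √35 = 5.916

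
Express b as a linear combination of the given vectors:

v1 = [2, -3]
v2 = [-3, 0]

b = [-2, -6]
c1 = 2, c2 = 2

b = 2·v1 + 2·v2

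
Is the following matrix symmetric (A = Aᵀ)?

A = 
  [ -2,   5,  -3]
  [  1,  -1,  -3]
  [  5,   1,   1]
No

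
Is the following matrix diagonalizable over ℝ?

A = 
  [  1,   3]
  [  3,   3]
Yes

tr(A) = 4, det(A) = -6
Characteristic polynomial: λ² - tr(A)λ + det(A) = λ² - 4λ - 6
λ² - 4λ - 6 = 0  ⇒  λ = (4 ± √((-4)² - 4·(-6)))/2 = (4 ± √(40))/2
  = 2 + √10,  2 - √10
Eigenvalues: 2 + √10, 2 - √10  (≈ 5.162, -1.162)
The two irrational eigenvalues are distinct (simple), so each has alg. mult. = geom. mult. = 1.
Sum of geometric multiplicities equals n, so A has n independent eigenvectors.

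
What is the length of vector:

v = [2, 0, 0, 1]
2.236

||v||₂ = √((2)² + (0)² + (0)² + (1)²) = √5 = 2.236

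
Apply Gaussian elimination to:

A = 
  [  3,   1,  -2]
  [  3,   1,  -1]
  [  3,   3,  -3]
Row operations:
R2 → R2 - (1)·R1
R3 → R3 - (1)·R1
Swap R2 ↔ R3

Resulting echelon form:
REF = 
  [  3,   1,  -2]
  [  0,   2,  -1]
  [  0,   0,   1]

Rank = 3 (number of non-zero pivot rows).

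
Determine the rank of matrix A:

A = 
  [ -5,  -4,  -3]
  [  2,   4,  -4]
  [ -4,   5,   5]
Row reduce:
R2 → R2 + (2/5)·R1
R3 → R3 - (4/5)·R1
R3 → R3 - (41/12)·R2
REF = 
  [   -5,    -4,    -3]
  [    0,  12/5, -26/5]
  [    0,     0, 151/6]
Pivot columns: 1, 2, 3 → 3 pivots.

rank(A) = 3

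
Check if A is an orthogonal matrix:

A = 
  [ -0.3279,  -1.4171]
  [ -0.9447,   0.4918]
No

AᵀA = 
  [  1,   0.0001]
  [  0.0001,   2.2500]
≠ I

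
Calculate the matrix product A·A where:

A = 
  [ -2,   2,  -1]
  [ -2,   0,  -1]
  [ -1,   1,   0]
A² = A·A:
A²[1,1] = (-2)(-2) + (2)(-2) + (-1)(-1) = 1
A²[1,2] = (-2)(2) + (2)(0) + (-1)(1) = -5
A²[1,3] = (-2)(-1) + (2)(-1) + (-1)(0) = 0
A²[2,1] = (-2)(-2) + (0)(-2) + (-1)(-1) = 5
A²[2,2] = (-2)(2) + (0)(0) + (-1)(1) = -5
A²[2,3] = (-2)(-1) + (0)(-1) + (-1)(0) = 2
A²[3,1] = (-1)(-2) + (1)(-2) + (0)(-1) = 0
A²[3,2] = (-1)(2) + (1)(0) + (0)(1) = -2
A²[3,3] = (-1)(-1) + (1)(-1) + (0)(0) = 0
A² = 
  [  1,  -5,   0]
  [  5,  -5,   2]
  [  0,  -2,   0]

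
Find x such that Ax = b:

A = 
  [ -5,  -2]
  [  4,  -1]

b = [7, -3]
x = [-1, -1]

Row reduce the augmented matrix [A|b]:
R2 → R2 + (4/5)·R1
REF = 
  [   -5,    -2,     7]
  [    0, -13/5,  13/5]

Back-substitution:
x₂ = (13/5) / (-13/5) = -1
x₁ = (7 - (-2)(-1)) / (-5) = -1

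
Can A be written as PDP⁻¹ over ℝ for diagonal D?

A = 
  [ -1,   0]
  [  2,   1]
Yes

tr(A) = 0, det(A) = -1
Characteristic polynomial: λ² - tr(A)λ + det(A) = λ² - 1
λ² - 1 = (λ + 1)(λ - 1)
Eigenvalues: 1, -1
λ=-1: alg. mult. = 1, geom. mult. = 2 - rank(A - (-1)I) = 2 - 1 = 1
λ=1: alg. mult. = 1, geom. mult. = 2 - rank(A - (1)I) = 2 - 1 = 1
Sum of geometric multiplicities equals n, so A has n independent eigenvectors.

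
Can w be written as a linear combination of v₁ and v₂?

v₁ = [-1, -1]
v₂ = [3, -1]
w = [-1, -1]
Yes

Form the augmented matrix and row-reduce:
[v₁|v₂|w] = 
  [ -1,   3,  -1]
  [ -1,  -1,  -1]
R2 → R2 - (1)·R1
REF = 
  [ -1,   3,  -1]
  [  0,  -4,   0]

No row of the form [0 0 | nonzero], so the system is consistent. Back-substitution gives c₁ = 1, c₂ = 0: w = (1)·v₁ + (0)·v₂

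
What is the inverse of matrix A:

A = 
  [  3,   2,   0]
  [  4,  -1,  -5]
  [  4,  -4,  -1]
det(A) = (3)·((-1)(-1) - (-5)(-4)) - (2)·((4)(-1) - (-5)(4)) + (0)·((4)(-4) - (-1)(4))
  = (3)(-19) - (2)(16) + (0)(-12)
  = -89
det(A) = -89 ≠ 0, so A is invertible.

Cofactors Cᵢⱼ = (-1)ⁱ⁺ʲ·Mᵢⱼ:
C = 
  [-19, -16, -12]
  [  2,  -3,  20]
  [-10,  15, -11]

adj(A) = Cᵀ:
adj(A) = 
  [-19,   2, -10]
  [-16,  -3,  15]
  [-12,  20, -11]

A⁻¹ = (-1/89) · adj(A):
A⁻¹ = 
  [ 19/89,  -2/89,  10/89]
  [ 16/89,   3/89, -15/89]
  [ 12/89, -20/89,  11/89]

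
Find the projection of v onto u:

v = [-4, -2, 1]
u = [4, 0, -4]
proj_u(v) = [-5/2, 0, 5/2]

v·u = (-4)(4) + (-2)(0) + (1)(-4) = -20
u·u = (4)² + (0)² + (-4)² = 32
proj_u(v) = (v·u / u·u) × u = (-20/32) × u = (-5/8) × u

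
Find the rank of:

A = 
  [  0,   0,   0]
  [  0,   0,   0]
rank(A) = 0

Row reduce:
(no row operations needed)
REF = 
  [  0,   0,   0]
  [  0,   0,   0]
Pivot columns: none → 0 pivots.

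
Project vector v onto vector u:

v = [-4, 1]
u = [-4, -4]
proj_u(v) = [-3/2, -3/2]

v·u = (-4)(-4) + (1)(-4) = 12
u·u = (-4)² + (-4)² = 32
proj_u(v) = (v·u / u·u) × u = (12/32) × u = (3/8) × u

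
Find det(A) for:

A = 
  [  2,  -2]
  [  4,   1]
For a 2×2 matrix, det = ad - bc = (2)(1) - (-2)(4) = 10

det(A) = 10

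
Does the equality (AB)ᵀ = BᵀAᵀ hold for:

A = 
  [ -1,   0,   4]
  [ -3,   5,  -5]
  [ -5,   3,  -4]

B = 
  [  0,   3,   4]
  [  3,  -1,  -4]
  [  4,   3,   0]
Yes

(AB)ᵀ = 
  [ 16,  -5,  -7]
  [  9, -29, -30]
  [ -4, -32, -32]

BᵀAᵀ = 
  [ 16,  -5,  -7]
  [  9, -29, -30]
  [ -4, -32, -32]

Both sides are equal — this is the standard identity (AB)ᵀ = BᵀAᵀ, which holds for all A, B.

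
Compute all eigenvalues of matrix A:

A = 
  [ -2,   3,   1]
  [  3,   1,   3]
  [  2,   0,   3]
Characteristic polynomial: det(λI - A) = λ³ - 2λ² - 16λ + 17
Testing integer divisors of the constant term: p(1) = 0, so (λ - 1) is a factor:
p(λ) = (λ - 1)(λ² - λ - 17)
λ² - λ - 17 = 0  ⇒  λ = (1 ± √((-1)² - 4·(-17)))/2 = (1 ± √(69))/2
  = (1 + √69)/2,  (1 - √69)/2

λ = 1, (1 + √69)/2, (1 - √69)/2  (≈ 1, 4.653, -3.653)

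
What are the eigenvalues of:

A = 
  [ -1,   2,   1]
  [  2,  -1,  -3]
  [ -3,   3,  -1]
Characteristic polynomial: det(λI - A) = λ³ + 3λ² + 11λ - 15
Testing integer divisors of the constant term: p(1) = 0, so (λ - 1) is a factor:
p(λ) = (λ - 1)(λ² + 4λ + 15)
λ² + 4λ + 15 = 0  ⇒  λ = (-4 ± √((4)² - 4·(15)))/2 = (-4 ± √(-44))/2
  = -2 + i√11,  -2 - i√11

λ = 1, -2 + i√11, -2 - i√11  (≈ 1, -2 + 3.317i, -2 - 3.317i)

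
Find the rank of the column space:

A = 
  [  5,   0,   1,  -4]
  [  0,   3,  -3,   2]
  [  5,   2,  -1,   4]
Row reduce:
R3 → R3 - (1)·R1
R3 → R3 - (2/3)·R2
REF = 
  [   5,    0,    1,   -4]
  [   0,    3,   -3,    2]
  [   0,    0,    0, 20/3]
Pivot columns: 1, 2, 4 → 3 pivots.
dim(Col(A)) = number of pivot columns = 3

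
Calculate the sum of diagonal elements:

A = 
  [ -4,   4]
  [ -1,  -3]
-7

tr(A) = -4 + -3 = -7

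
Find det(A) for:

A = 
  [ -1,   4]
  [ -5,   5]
15

For a 2×2 matrix, det = ad - bc = (-1)(5) - (4)(-5) = 15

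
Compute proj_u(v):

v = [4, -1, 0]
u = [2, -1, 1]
proj_u(v) = [3, -3/2, 3/2]

v·u = (4)(2) + (-1)(-1) + (0)(1) = 9
u·u = (2)² + (-1)² + (1)² = 6
proj_u(v) = (v·u / u·u) × u = (9/6) × u = (3/2) × u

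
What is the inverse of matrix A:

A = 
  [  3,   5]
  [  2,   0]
det(A) = (3)(0) - (5)(2) = -10
For a 2×2 matrix, A⁻¹ = (1/det(A)) · [[d, -b], [-c, a]]
    = (-1/10) · [[0, -5], [-2, 3]]

A⁻¹ = 
  [    0,   1/2]
  [  1/5, -3/10]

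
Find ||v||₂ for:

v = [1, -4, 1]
4.243

||v||₂ = √((1)² + (-4)² + (1)²) = √18 = 4.243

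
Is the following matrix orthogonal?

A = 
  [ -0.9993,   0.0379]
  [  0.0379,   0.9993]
Yes

AᵀA = 
  [  1,   0]
  [  0,   1]
≈ I (equal to I up to the 4-dp rounding of the entries)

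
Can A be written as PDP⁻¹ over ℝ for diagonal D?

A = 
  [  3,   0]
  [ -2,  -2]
Yes

tr(A) = 1, det(A) = -6
Characteristic polynomial: λ² - tr(A)λ + det(A) = λ² - λ - 6
λ² - λ - 6 = (λ + 2)(λ - 3)
Eigenvalues: 3, -2
λ=-2: alg. mult. = 1, geom. mult. = 2 - rank(A - (-2)I) = 2 - 1 = 1
λ=3: alg. mult. = 1, geom. mult. = 2 - rank(A - (3)I) = 2 - 1 = 1
Sum of geometric multiplicities equals n, so A has n independent eigenvectors.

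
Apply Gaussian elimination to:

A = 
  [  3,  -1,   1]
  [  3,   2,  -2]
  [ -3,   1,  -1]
Row operations:
R2 → R2 - (1)·R1
R3 → R3 + (1)·R1

Resulting echelon form:
REF = 
  [  3,  -1,   1]
  [  0,   3,  -3]
  [  0,   0,   0]

Rank = 2 (number of non-zero pivot rows).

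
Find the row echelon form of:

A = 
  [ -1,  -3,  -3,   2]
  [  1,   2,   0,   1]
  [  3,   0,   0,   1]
Row operations:
R2 → R2 + (1)·R1
R3 → R3 + (3)·R1
R3 → R3 - (9)·R2

Resulting echelon form:
REF = 
  [ -1,  -3,  -3,   2]
  [  0,  -1,  -3,   3]
  [  0,   0,  18, -20]

Rank = 3 (number of non-zero pivot rows).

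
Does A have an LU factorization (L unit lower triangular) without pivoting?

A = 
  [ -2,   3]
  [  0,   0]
Yes.
A[1,1] = -2 ≠ 0, so Gaussian elimination proceeds without a row swap: multiplier ℓ₂₁ = (0)/(-2) = 0, and U[2,2] = 0 - (0)(3) = 0.
L = 
  [  1,   0]
  [  0,   1]
U = 
  [ -2,   3]
  [  0,   0]
Check row 2 of LU: [(0)(-2), (0)(3) + 0] = [0, 0] = row 2 of A ✓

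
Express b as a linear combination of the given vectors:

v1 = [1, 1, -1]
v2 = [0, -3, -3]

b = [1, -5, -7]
c1 = 1, c2 = 2

b = 1·v1 + 2·v2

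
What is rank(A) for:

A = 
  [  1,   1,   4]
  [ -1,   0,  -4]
Row reduce:
R2 → R2 + (1)·R1
REF = 
  [  1,   1,   4]
  [  0,   1,   0]
Pivot columns: 1, 2 → 2 pivots.

rank(A) = 2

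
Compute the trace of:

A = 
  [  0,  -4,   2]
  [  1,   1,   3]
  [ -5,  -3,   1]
2

tr(A) = 0 + 1 + 1 = 2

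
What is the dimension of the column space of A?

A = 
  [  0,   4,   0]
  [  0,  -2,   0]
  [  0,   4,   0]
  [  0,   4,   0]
Row reduce:
R2 → R2 + (1/2)·R1
R3 → R3 - (1)·R1
R4 → R4 - (1)·R1
REF = 
  [  0,   4,   0]
  [  0,   0,   0]
  [  0,   0,   0]
  [  0,   0,   0]
Pivot columns: 2 → 1 pivot.
dim(Col(A)) = number of pivot columns = 1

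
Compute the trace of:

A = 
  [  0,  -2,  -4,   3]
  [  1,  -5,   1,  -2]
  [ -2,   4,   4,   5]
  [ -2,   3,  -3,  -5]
-6

tr(A) = 0 + -5 + 4 + -5 = -6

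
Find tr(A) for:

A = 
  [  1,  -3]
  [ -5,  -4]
-3

tr(A) = 1 + -4 = -3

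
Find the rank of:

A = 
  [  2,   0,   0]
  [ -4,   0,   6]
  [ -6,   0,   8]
Row reduce:
R2 → R2 + (2)·R1
R3 → R3 + (3)·R1
R3 → R3 - (4/3)·R2
REF = 
  [  2,   0,   0]
  [  0,   0,   6]
  [  0,   0,   0]
Pivot columns: 1, 3 → 2 pivots.

rank(A) = 2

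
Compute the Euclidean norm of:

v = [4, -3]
5

||v||₂ = √((4)² + (-3)²) = √25 = 5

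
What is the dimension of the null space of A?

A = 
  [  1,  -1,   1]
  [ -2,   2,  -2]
nullity(A) = 2

Row reduce:
R2 → R2 + (2)·R1
REF = 
  [  1,  -1,   1]
  [  0,   0,   0]
Pivot columns: 1 → 1 pivot.
rank(A) = 1, so nullity(A) = 3 - 1 = 2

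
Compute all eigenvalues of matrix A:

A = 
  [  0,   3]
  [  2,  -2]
λ = -1 + √7, -1 - √7  (≈ 1.646, -3.646)

tr(A) = -2, det(A) = -6
Characteristic polynomial: λ² - tr(A)λ + det(A) = λ² + 2λ - 6
λ² + 2λ - 6 = 0  ⇒  λ = (-2 ± √((2)² - 4·(-6)))/2 = (-2 ± √(28))/2
  = -1 + √7,  -1 - √7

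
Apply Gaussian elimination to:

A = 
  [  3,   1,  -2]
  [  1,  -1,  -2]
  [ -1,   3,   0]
Row operations:
R2 → R2 - (1/3)·R1
R3 → R3 + (1/3)·R1
R3 → R3 + (5/2)·R2

Resulting echelon form:
REF = 
  [   3,    1,   -2]
  [   0, -4/3, -4/3]
  [   0,    0,   -4]

Rank = 3 (number of non-zero pivot rows).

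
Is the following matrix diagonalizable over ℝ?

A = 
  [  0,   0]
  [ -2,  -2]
Yes

tr(A) = -2, det(A) = 0
Characteristic polynomial: λ² - tr(A)λ + det(A) = λ² + 2λ
λ² + 2λ = λ(λ + 2)
Eigenvalues: 0, -2
λ=-2: alg. mult. = 1, geom. mult. = 2 - rank(A - (-2)I) = 2 - 1 = 1
λ=0: alg. mult. = 1, geom. mult. = 2 - rank(A - (0)I) = 2 - 1 = 1
Sum of geometric multiplicities equals n, so A has n independent eigenvectors.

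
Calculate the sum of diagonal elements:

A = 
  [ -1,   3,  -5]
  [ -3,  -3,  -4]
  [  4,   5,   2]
-2

tr(A) = -1 + -3 + 2 = -2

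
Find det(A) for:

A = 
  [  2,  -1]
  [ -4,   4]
4

For a 2×2 matrix, det = ad - bc = (2)(4) - (-1)(-4) = 4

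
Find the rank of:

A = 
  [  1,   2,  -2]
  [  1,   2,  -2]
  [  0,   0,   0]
rank(A) = 1

Row reduce:
R2 → R2 - (1)·R1
REF = 
  [  1,   2,  -2]
  [  0,   0,   0]
  [  0,   0,   0]
Pivot columns: 1 → 1 pivot.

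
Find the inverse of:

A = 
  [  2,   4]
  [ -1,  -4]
det(A) = (2)(-4) - (4)(-1) = -4
For a 2×2 matrix, A⁻¹ = (1/det(A)) · [[d, -b], [-c, a]]
    = (-1/4) · [[-4, -4], [1, 2]]

A⁻¹ = 
  [   1,    1]
  [-1/4, -1/2]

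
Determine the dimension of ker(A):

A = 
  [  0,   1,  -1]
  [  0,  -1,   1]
nullity(A) = 2

Row reduce:
R2 → R2 + (1)·R1
REF = 
  [  0,   1,  -1]
  [  0,   0,   0]
Pivot columns: 2 → 1 pivot.
rank(A) = 1, so nullity(A) = 3 - 1 = 2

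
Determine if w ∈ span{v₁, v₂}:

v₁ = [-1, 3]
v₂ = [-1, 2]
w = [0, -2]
Yes

Form the augmented matrix and row-reduce:
[v₁|v₂|w] = 
  [ -1,  -1,   0]
  [  3,   2,  -2]
R2 → R2 + (3)·R1
REF = 
  [ -1,  -1,   0]
  [  0,  -1,  -2]

No row of the form [0 0 | nonzero], so the system is consistent. Back-substitution gives c₁ = -2, c₂ = 2: w = (-2)·v₁ + (2)·v₂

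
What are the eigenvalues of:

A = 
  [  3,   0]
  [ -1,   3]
tr(A) = 6, det(A) = 9
Characteristic polynomial: λ² - tr(A)λ + det(A) = λ² - 6λ + 9
λ² - 6λ + 9 = (λ - 3)²

λ = 3, 3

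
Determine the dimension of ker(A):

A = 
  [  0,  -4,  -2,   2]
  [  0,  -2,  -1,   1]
nullity(A) = 3

Row reduce:
R2 → R2 - (1/2)·R1
REF = 
  [  0,  -4,  -2,   2]
  [  0,   0,   0,   0]
Pivot columns: 2 → 1 pivot.
rank(A) = 1, so nullity(A) = 4 - 1 = 3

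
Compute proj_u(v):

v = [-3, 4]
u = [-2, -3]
v·u = (-3)(-2) + (4)(-3) = -6
u·u = (-2)² + (-3)² = 13
proj_u(v) = (v·u / u·u) × u = (-6/13) × u

proj_u(v) = [12/13, 18/13]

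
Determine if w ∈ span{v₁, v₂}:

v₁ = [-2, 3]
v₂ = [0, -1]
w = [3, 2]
Yes

Form the augmented matrix and row-reduce:
[v₁|v₂|w] = 
  [ -2,   0,   3]
  [  3,  -1,   2]
R2 → R2 + (3/2)·R1
REF = 
  [  -2,    0,    3]
  [   0,   -1, 13/2]

No row of the form [0 0 | nonzero], so the system is consistent. Back-substitution gives c₁ = -3/2, c₂ = -13/2: w = (-3/2)·v₁ + (-13/2)·v₂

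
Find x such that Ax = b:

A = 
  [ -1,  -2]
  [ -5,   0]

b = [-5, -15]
Row reduce the augmented matrix [A|b]:
R2 → R2 - (5)·R1
REF = 
  [ -1,  -2,  -5]
  [  0,  10,  10]

Back-substitution:
x₂ = 10 / 10 = 1
x₁ = (-5 - (-2)(1)) / (-1) = 3

x = [3, 1]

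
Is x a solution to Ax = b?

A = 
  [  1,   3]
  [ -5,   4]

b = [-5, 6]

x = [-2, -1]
Yes

Ax = [-5, 6] = b ✓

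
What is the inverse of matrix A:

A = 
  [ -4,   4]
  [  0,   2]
det(A) = (-4)(2) - (4)(0) = -8
For a 2×2 matrix, A⁻¹ = (1/det(A)) · [[d, -b], [-c, a]]
    = (-1/8) · [[2, -4], [0, -4]]

A⁻¹ = 
  [-1/4,  1/2]
  [   0,  1/2]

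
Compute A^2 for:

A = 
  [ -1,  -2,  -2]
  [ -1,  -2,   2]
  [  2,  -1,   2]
A² = A·A:
A²[1,1] = (-1)(-1) + (-2)(-1) + (-2)(2) = -1
A²[1,2] = (-1)(-2) + (-2)(-2) + (-2)(-1) = 8
A²[1,3] = (-1)(-2) + (-2)(2) + (-2)(2) = -6
A²[2,1] = (-1)(-1) + (-2)(-1) + (2)(2) = 7
A²[2,2] = (-1)(-2) + (-2)(-2) + (2)(-1) = 4
A²[2,3] = (-1)(-2) + (-2)(2) + (2)(2) = 2
A²[3,1] = (2)(-1) + (-1)(-1) + (2)(2) = 3
A²[3,2] = (2)(-2) + (-1)(-2) + (2)(-1) = -4
A²[3,3] = (2)(-2) + (-1)(2) + (2)(2) = -2
A² = 
  [ -1,   8,  -6]
  [  7,   4,   2]
  [  3,  -4,  -2]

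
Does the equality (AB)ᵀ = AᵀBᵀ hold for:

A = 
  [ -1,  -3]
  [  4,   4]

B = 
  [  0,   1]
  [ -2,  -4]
No

(AB)ᵀ = 
  [  6,  -8]
  [ 11, -12]

AᵀBᵀ = 
  [  4, -14]
  [  4, -10]

The two matrices differ, so (AB)ᵀ ≠ AᵀBᵀ in general. The correct identity is (AB)ᵀ = BᵀAᵀ.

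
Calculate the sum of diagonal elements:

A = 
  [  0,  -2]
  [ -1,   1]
1

tr(A) = 0 + 1 = 1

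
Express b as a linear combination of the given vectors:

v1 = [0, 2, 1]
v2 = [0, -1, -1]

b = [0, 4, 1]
c1 = 3, c2 = 2

b = 3·v1 + 2·v2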